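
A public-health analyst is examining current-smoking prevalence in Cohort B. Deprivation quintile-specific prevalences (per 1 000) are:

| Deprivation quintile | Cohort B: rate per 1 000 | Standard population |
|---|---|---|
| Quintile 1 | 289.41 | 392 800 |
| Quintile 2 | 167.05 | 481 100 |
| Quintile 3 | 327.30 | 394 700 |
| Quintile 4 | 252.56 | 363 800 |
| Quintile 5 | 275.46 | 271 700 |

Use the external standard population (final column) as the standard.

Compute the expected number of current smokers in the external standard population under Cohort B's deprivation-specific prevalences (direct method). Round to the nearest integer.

489957

Expected current smokers = Σ (standard pop × deprivation-specific rate ÷ 1 000)
= 392 800×289.41/1 000 + 481 100×167.05/1 000 + 394 700×327.30/1 000 + 363 800×252.56/1 000 + 271 700×275.46/1 000
= 113680.25 + 80367.76 + 129185.31 + 91881.33 + 74842.48 = 489957.12.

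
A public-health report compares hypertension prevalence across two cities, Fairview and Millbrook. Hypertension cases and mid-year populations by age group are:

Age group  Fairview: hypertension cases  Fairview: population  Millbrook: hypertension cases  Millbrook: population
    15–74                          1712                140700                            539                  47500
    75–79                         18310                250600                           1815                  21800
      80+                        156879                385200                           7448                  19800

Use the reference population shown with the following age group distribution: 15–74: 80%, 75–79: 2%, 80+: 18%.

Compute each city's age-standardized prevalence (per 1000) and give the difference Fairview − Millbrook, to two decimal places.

6.05

Age-specific rates per 1000 for Fairview: 12.168, 73.065, 407.266.
For Millbrook: 11.347, 83.257, 376.162.
Standard weights: 0.80, 0.02, 0.18.
Fairview: 0.8000×12.168 + 0.0200×73.065 + 0.1800×407.266 = 84.5034 per 1000.
Millbrook: 0.8000×11.347 + 0.0200×83.257 + 0.1800×376.162 = 78.4521 per 1000.
Difference = 84.5034 − 78.4521 = 6.0513.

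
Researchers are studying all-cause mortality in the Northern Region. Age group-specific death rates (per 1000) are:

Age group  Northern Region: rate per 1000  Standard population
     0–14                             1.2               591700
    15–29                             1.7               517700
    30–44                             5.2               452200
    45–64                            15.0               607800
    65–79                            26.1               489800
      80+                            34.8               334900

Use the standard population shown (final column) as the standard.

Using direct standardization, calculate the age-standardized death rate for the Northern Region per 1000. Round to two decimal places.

Standard total = 2994100; weights = 0.1976, 0.1729, 0.1510, 0.2030, 0.1636, 0.1119.
Standardized rate: 0.1976×1.2 + 0.1729×1.7 + 0.1510×5.2 + 0.2030×15.0 + 0.1636×26.1 + 0.1119×34.8 = 12.5236 per 1000.

12.52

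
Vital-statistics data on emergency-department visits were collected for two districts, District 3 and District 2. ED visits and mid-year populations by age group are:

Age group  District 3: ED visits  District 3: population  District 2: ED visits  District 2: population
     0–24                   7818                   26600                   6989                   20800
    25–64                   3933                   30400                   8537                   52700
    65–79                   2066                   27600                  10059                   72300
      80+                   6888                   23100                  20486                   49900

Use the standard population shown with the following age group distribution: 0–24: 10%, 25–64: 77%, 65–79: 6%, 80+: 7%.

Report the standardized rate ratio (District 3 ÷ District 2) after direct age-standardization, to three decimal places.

Age-specific rates per 1000 for District 3: 293.910, 129.375, 74.855, 298.182.
For District 2: 336.010, 161.992, 139.129, 410.541.
Standard weights: 0.10, 0.77, 0.06, 0.07.
District 3: 0.1000×293.910 + 0.7700×129.375 + 0.0600×74.855 + 0.0700×298.182 = 154.3738 per 1000.
District 2: 0.1000×336.010 + 0.7700×161.992 + 0.0600×139.129 + 0.0700×410.541 = 195.4207 per 1000.
Ratio = 154.3738 ÷ 195.4207 = 0.78996.

0.790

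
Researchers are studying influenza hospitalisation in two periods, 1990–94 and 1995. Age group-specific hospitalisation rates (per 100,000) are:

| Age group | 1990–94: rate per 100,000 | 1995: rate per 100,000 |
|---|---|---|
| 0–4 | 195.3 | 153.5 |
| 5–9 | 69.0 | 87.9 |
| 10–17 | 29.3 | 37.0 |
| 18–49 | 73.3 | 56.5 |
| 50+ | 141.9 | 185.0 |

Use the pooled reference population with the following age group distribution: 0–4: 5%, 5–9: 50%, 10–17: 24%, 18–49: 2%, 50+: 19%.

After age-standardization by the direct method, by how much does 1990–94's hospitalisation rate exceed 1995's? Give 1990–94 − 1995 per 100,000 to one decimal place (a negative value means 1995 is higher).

-17.1

Standard weights: 0.05, 0.50, 0.24, 0.02, 0.19.
1990–94: 0.0500×195.3 + 0.5000×69.0 + 0.2400×29.3 + 0.0200×73.3 + 0.1900×141.9 = 79.7240 per 100,000.
1995: 0.0500×153.5 + 0.5000×87.9 + 0.2400×37.0 + 0.0200×56.5 + 0.1900×185.0 = 96.7850 per 100,000.
Difference = 79.7240 − 96.7850 = -17.0610.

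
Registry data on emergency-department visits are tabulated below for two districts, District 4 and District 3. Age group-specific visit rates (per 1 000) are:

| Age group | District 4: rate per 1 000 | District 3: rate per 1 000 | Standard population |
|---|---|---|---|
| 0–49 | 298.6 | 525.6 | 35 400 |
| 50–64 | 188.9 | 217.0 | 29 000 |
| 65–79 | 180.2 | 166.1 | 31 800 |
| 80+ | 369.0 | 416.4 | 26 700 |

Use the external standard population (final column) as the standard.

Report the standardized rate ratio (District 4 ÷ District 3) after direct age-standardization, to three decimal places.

Standard total = 122 900; weights = 0.2880, 0.2360, 0.2587, 0.2172.
District 4: 0.2880×298.6 + 0.2360×188.9 + 0.2587×180.2 + 0.2172×369.0 = 257.3735 per 1 000.
District 3: 0.2880×525.6 + 0.2360×217.0 + 0.2587×166.1 + 0.2172×416.4 = 336.0382 per 1 000.
Ratio = 257.3735 ÷ 336.0382 = 0.76591.

0.766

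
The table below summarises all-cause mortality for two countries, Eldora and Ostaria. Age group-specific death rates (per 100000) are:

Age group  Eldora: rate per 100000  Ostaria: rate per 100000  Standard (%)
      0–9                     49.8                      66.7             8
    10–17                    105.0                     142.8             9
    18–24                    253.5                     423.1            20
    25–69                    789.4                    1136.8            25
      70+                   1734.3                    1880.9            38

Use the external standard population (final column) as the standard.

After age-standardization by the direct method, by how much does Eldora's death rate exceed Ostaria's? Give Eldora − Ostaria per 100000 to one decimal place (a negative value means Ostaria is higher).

Standard weights: 0.08, 0.09, 0.20, 0.25, 0.38.
Eldora: 0.0800×49.8 + 0.0900×105.0 + 0.2000×253.5 + 0.2500×789.4 + 0.3800×1734.3 = 920.5180 per 100000.
Ostaria: 0.0800×66.7 + 0.0900×142.8 + 0.2000×423.1 + 0.2500×1136.8 + 0.3800×1880.9 = 1101.7500 per 100000.
Difference = 920.5180 − 1101.7500 = -181.2320.

-181.2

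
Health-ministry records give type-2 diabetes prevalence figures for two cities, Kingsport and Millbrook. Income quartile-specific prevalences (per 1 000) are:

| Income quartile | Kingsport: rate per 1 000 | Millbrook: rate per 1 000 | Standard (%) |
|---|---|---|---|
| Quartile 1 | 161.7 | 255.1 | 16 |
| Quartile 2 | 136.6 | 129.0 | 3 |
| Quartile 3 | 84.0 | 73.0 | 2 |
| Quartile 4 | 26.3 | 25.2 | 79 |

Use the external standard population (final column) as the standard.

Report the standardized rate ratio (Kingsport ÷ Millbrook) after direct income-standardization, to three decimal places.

Standard weights: 0.16, 0.03, 0.02, 0.79.
Kingsport: 0.1600×161.7 + 0.0300×136.6 + 0.0200×84.0 + 0.7900×26.3 = 52.4270 per 1 000.
Millbrook: 0.1600×255.1 + 0.0300×129.0 + 0.0200×73.0 + 0.7900×25.2 = 66.0540 per 1 000.
Ratio = 52.4270 ÷ 66.0540 = 0.79370.

0.794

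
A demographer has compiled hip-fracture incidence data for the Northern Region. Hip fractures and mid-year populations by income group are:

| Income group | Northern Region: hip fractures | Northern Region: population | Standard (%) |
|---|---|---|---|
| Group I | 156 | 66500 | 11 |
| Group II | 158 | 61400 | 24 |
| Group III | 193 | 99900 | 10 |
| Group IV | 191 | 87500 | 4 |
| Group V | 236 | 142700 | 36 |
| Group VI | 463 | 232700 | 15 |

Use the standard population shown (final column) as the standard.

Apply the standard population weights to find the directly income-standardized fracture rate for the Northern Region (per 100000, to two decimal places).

Income-specific rates per 100000 for the Northern Region: 234.59, 257.33, 193.19, 218.29, 165.38, 198.97.
Standard weights: 0.11, 0.24, 0.10, 0.04, 0.36, 0.15.
Standardized rate: 0.1100×234.59 + 0.2400×257.33 + 0.1000×193.19 + 0.0400×218.29 + 0.3600×165.38 + 0.1500×198.97 = 204.9970 per 100000.

205.00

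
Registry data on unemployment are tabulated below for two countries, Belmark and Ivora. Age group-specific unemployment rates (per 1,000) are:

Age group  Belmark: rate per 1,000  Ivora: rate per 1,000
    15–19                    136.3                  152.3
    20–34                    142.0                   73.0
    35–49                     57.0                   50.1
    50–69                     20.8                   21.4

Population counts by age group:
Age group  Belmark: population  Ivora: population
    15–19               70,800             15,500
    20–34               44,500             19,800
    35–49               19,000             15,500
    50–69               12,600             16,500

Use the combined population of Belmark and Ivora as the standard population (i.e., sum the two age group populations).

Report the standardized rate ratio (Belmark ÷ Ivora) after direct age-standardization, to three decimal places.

1.162

Combined standard total = 214,200; weights = 0.4029, 0.3002, 0.1611, 0.1359.
Belmark: 0.4029×136.3 + 0.3002×142.0 + 0.1611×57.0 + 0.1359×20.8 = 109.5475 per 1,000.
Ivora: 0.4029×152.3 + 0.3002×73.0 + 0.1611×50.1 + 0.1359×21.4 = 94.2511 per 1,000.
Ratio = 109.5475 ÷ 94.2511 = 1.16229.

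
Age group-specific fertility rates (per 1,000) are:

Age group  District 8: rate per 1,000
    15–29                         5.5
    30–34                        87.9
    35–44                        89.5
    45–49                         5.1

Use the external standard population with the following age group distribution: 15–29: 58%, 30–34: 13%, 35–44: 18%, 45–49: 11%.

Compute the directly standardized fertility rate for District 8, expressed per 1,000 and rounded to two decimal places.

Standard weights: 0.58, 0.13, 0.18, 0.11.
Standardized rate: 0.5800×5.5 + 0.1300×87.9 + 0.1800×89.5 + 0.1100×5.1 = 31.2880 per 1,000.

31.29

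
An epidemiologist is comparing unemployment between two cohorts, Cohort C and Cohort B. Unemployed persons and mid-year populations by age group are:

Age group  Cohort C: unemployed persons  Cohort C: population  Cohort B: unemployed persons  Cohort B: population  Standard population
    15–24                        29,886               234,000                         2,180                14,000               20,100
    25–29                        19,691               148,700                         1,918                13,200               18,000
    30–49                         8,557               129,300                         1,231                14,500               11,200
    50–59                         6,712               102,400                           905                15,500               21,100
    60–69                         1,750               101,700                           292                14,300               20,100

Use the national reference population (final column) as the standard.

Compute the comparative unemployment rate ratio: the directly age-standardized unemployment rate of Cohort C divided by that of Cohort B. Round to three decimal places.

0.890

Age-specific rates per 1,000 for Cohort C: 127.718, 132.421, 66.179, 65.547, 17.207.
For Cohort B: 155.714, 145.303, 84.897, 58.387, 20.420.
Standard total = 90,500; weights = 0.2221, 0.1989, 0.1238, 0.2331, 0.2221.
Cohort C: 0.2221×127.718 + 0.1989×132.421 + 0.1238×66.179 + 0.2331×65.547 + 0.2221×17.207 = 81.9981 per 1,000.
Cohort B: 0.2221×155.714 + 0.1989×145.303 + 0.1238×84.897 + 0.2331×58.387 + 0.2221×20.420 = 92.1387 per 1,000.
Ratio = 81.9981 ÷ 92.1387 = 0.88994.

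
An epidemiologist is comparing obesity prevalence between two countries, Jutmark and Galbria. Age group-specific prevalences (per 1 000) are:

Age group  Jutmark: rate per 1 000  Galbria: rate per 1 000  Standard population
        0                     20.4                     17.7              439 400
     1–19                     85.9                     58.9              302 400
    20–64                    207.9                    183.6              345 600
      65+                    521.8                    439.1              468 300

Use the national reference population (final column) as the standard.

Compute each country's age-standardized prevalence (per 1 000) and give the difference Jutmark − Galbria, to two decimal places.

36.30

Standard total = 1 555 700; weights = 0.2824, 0.1944, 0.2222, 0.3010.
Jutmark: 0.2824×20.4 + 0.1944×85.9 + 0.2222×207.9 + 0.3010×521.8 = 225.7177 per 1 000.
Galbria: 0.2824×17.7 + 0.1944×58.9 + 0.2222×183.6 + 0.3010×439.1 = 189.4140 per 1 000.
Difference = 225.7177 − 189.4140 = 36.3037.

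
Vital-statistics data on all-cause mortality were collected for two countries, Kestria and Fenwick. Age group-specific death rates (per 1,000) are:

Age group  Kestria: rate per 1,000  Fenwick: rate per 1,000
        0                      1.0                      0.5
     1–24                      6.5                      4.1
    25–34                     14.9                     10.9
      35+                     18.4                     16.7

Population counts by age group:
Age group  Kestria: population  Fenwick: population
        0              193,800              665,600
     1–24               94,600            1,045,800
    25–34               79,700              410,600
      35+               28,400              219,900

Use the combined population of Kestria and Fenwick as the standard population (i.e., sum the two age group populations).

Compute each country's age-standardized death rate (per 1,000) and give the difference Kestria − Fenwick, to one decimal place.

2.0

Combined standard total = 2,738,400; weights = 0.3138, 0.4164, 0.1790, 0.0907.
Kestria: 0.3138×1.0 + 0.4164×6.5 + 0.1790×14.9 + 0.0907×18.4 = 7.3569 per 1,000.
Fenwick: 0.3138×0.5 + 0.4164×4.1 + 0.1790×10.9 + 0.0907×16.7 = 5.3302 per 1,000.
Difference = 7.3569 − 5.3302 = 2.0267.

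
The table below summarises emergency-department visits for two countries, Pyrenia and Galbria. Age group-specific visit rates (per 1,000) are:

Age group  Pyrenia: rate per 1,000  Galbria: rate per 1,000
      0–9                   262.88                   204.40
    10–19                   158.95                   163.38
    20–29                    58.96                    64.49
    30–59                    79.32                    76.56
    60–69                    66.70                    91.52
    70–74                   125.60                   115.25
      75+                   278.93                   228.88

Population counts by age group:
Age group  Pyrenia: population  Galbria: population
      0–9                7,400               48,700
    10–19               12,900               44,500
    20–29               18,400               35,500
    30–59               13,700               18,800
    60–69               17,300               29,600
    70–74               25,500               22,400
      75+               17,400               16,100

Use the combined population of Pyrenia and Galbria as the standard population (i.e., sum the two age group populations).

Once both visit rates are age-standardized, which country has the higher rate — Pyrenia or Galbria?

Combined standard total = 328,200; weights = 0.1709, 0.1749, 0.1642, 0.0990, 0.1429, 0.1459, 0.1021.
Pyrenia: 0.1709×262.88 + 0.1749×158.95 + 0.1642×58.96 + 0.0990×79.32 + 0.1429×66.70 + 0.1459×125.60 + 0.1021×278.93 = 146.6050 per 1,000.
Galbria: 0.1709×204.40 + 0.1749×163.38 + 0.1642×64.49 + 0.0990×76.56 + 0.1429×91.52 + 0.1459×115.25 + 0.1021×228.88 = 134.9461 per 1,000.
The crude rates (136.57 vs 138.82) would put Galbria higher, but that reflects its age composition; once standardized to a common age structure, Pyrenia has the higher underlying rate.

Pyrenia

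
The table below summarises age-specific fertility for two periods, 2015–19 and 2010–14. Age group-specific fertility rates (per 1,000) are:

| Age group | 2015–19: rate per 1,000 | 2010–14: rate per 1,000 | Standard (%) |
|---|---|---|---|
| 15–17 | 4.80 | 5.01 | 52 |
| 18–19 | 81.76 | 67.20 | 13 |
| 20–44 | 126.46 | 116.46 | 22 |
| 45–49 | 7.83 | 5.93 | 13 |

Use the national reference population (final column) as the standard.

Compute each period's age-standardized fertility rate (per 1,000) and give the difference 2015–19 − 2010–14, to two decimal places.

Standard weights: 0.52, 0.13, 0.22, 0.13.
2015–19: 0.5200×4.80 + 0.1300×81.76 + 0.2200×126.46 + 0.1300×7.83 = 41.9639 per 1,000.
2010–14: 0.5200×5.01 + 0.1300×67.20 + 0.2200×116.46 + 0.1300×5.93 = 37.7333 per 1,000.
Difference = 41.9639 − 37.7333 = 4.2306.

4.23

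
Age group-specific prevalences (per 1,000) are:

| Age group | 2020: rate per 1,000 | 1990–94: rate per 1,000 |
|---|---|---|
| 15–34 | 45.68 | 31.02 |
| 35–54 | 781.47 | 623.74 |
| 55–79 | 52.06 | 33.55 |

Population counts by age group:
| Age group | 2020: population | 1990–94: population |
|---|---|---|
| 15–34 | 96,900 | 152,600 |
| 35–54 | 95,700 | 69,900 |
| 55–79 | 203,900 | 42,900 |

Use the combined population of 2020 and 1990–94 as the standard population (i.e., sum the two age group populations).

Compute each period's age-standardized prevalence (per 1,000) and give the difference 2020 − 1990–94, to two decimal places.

Combined standard total = 661,900; weights = 0.3769, 0.2502, 0.3729.
2020: 0.3769×45.68 + 0.2502×781.47 + 0.3729×52.06 = 232.1453 per 1,000.
1990–94: 0.3769×31.02 + 0.2502×623.74 + 0.3729×33.55 = 180.2553 per 1,000.
Difference = 232.1453 − 180.2553 = 51.8901.

51.89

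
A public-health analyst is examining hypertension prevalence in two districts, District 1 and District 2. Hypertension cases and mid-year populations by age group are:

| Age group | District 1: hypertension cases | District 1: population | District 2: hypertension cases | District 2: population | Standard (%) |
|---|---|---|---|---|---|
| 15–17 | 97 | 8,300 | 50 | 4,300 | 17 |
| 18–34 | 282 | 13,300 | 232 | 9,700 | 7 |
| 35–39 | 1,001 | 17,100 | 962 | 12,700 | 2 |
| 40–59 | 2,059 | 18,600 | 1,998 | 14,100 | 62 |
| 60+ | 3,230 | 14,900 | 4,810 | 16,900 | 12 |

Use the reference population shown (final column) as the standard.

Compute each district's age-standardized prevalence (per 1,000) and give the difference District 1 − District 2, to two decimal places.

-27.89

Age-specific rates per 1,000 for District 1: 11.687, 21.203, 58.538, 110.699, 216.779.
For District 2: 11.628, 23.918, 75.748, 141.702, 284.615.
Standard weights: 0.17, 0.07, 0.02, 0.62, 0.12.
District 1: 0.1700×11.687 + 0.0700×21.203 + 0.0200×58.538 + 0.6200×110.699 + 0.1200×216.779 = 99.2885 per 1,000.
District 2: 0.1700×11.628 + 0.0700×23.918 + 0.0200×75.748 + 0.6200×141.702 + 0.1200×284.615 = 127.1751 per 1,000.
Difference = 99.2885 − 127.1751 = -27.8866.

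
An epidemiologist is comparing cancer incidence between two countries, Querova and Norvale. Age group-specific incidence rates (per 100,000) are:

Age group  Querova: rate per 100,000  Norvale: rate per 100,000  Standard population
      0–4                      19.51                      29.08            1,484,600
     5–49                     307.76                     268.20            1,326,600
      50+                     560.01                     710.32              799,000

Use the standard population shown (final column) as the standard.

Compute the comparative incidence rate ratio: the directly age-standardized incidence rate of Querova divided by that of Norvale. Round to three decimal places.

Standard total = 3,610,200; weights = 0.4112, 0.3675, 0.2213.
Querova: 0.4112×19.51 + 0.3675×307.76 + 0.2213×560.01 = 245.0521 per 100,000.
Norvale: 0.4112×29.08 + 0.3675×268.20 + 0.2213×710.32 = 267.7170 per 100,000.
Ratio = 245.0521 ÷ 267.7170 = 0.91534.

0.915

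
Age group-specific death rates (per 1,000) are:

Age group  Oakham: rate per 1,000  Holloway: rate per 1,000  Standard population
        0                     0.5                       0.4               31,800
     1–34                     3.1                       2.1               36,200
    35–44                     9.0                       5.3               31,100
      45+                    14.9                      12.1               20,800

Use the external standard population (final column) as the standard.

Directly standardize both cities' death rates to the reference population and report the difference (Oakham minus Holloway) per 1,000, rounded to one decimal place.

1.8

Standard total = 119,900; weights = 0.2652, 0.3019, 0.2594, 0.1735.
Oakham: 0.2652×0.5 + 0.3019×3.1 + 0.2594×9.0 + 0.1735×14.9 = 5.9878 per 1,000.
Holloway: 0.2652×0.4 + 0.3019×2.1 + 0.2594×5.3 + 0.1735×12.1 = 4.2139 per 1,000.
Difference = 5.9878 − 4.2139 = 1.7739.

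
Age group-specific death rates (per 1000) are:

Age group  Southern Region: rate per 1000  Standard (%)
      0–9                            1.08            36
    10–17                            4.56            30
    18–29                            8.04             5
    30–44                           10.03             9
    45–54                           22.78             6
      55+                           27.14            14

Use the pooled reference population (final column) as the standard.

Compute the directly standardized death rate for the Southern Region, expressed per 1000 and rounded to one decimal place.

8.2

Standard weights: 0.36, 0.30, 0.05, 0.09, 0.06, 0.14.
Standardized rate: 0.3600×1.08 + 0.3000×4.56 + 0.0500×8.04 + 0.0900×10.03 + 0.0600×22.78 + 0.1400×27.14 = 8.2279 per 1000.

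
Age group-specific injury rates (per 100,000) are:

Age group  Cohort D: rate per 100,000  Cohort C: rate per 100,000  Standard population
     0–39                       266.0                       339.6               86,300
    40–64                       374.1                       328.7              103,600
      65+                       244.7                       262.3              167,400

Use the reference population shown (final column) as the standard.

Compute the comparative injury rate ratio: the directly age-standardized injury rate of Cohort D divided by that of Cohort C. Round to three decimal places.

Standard total = 357,300; weights = 0.2415, 0.2900, 0.4685.
Cohort D: 0.2415×266.0 + 0.2900×374.1 + 0.4685×244.7 = 287.3645 per 100,000.
Cohort C: 0.2415×339.6 + 0.2900×328.7 + 0.4685×262.3 = 300.2234 per 100,000.
Ratio = 287.3645 ÷ 300.2234 = 0.95717.

0.957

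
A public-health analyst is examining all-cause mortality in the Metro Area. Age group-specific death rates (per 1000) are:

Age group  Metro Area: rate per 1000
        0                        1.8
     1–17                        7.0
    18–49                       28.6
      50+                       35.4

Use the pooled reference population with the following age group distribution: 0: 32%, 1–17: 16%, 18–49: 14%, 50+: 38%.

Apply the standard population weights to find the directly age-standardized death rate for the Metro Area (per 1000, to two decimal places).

19.15

Standard weights: 0.32, 0.16, 0.14, 0.38.
Standardized rate: 0.3200×1.8 + 0.1600×7.0 + 0.1400×28.6 + 0.3800×35.4 = 19.1520 per 1000.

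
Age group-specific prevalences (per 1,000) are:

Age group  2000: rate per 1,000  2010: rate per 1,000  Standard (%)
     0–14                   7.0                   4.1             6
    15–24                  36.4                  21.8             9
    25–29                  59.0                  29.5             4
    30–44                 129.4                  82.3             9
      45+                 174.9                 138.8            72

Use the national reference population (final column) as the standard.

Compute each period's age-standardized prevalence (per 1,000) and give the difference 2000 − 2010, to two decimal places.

32.90

Standard weights: 0.06, 0.09, 0.04, 0.09, 0.72.
2000: 0.0600×7.0 + 0.0900×36.4 + 0.0400×59.0 + 0.0900×129.4 + 0.7200×174.9 = 143.6300 per 1,000.
2010: 0.0600×4.1 + 0.0900×21.8 + 0.0400×29.5 + 0.0900×82.3 + 0.7200×138.8 = 110.7310 per 1,000.
Difference = 143.6300 − 110.7310 = 32.8990.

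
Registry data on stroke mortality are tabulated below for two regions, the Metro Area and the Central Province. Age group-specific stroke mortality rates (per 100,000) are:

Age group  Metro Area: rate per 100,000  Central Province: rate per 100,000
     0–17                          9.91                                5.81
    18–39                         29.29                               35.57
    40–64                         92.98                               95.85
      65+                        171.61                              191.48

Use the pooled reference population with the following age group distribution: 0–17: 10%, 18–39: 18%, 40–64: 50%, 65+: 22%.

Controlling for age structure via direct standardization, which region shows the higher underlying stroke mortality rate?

Central Province

Standard weights: 0.10, 0.18, 0.50, 0.22.
The Metro Area: 0.1000×9.91 + 0.1800×29.29 + 0.5000×92.98 + 0.2200×171.61 = 90.5074 per 100,000.
The Central Province: 0.1000×5.81 + 0.1800×35.57 + 0.5000×95.85 + 0.2200×191.48 = 97.0342 per 100,000.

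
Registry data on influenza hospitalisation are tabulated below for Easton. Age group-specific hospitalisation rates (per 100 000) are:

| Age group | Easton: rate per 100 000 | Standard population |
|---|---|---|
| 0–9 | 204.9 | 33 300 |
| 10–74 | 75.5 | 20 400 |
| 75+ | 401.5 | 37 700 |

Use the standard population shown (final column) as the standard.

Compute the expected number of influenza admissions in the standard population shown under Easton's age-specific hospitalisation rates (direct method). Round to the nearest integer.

Expected influenza admissions = Σ (standard pop × age-specific rate ÷ 100 000)
= 33 300×204.9/100 000 + 20 400×75.5/100 000 + 37 700×401.5/100 000
= 68.23 + 15.40 + 151.37 = 235.00.

235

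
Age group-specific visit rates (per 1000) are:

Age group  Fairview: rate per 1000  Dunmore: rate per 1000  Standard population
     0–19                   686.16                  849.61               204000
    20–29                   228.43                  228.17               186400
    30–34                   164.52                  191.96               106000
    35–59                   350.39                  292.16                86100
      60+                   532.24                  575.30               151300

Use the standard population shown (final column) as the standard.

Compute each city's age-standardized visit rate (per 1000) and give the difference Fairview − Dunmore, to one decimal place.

-51.4

Standard total = 733800; weights = 0.2780, 0.2540, 0.1445, 0.1173, 0.2062.
Fairview: 0.2780×686.16 + 0.2540×228.43 + 0.1445×164.52 + 0.1173×350.39 + 0.2062×532.24 = 423.4009 per 1000.
Dunmore: 0.2780×849.61 + 0.2540×228.17 + 0.1445×191.96 + 0.1173×292.16 + 0.2062×575.30 = 474.7846 per 1000.
Difference = 423.4009 − 474.7846 = -51.3837.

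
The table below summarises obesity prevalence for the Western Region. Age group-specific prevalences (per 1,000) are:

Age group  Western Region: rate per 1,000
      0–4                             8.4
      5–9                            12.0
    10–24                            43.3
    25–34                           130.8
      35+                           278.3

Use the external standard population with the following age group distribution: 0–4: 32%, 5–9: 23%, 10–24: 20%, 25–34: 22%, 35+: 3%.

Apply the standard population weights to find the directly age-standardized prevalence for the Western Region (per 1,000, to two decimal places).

Standard weights: 0.32, 0.23, 0.20, 0.22, 0.03.
Standardized rate: 0.3200×8.4 + 0.2300×12.0 + 0.2000×43.3 + 0.2200×130.8 + 0.0300×278.3 = 51.2330 per 1,000.

51.23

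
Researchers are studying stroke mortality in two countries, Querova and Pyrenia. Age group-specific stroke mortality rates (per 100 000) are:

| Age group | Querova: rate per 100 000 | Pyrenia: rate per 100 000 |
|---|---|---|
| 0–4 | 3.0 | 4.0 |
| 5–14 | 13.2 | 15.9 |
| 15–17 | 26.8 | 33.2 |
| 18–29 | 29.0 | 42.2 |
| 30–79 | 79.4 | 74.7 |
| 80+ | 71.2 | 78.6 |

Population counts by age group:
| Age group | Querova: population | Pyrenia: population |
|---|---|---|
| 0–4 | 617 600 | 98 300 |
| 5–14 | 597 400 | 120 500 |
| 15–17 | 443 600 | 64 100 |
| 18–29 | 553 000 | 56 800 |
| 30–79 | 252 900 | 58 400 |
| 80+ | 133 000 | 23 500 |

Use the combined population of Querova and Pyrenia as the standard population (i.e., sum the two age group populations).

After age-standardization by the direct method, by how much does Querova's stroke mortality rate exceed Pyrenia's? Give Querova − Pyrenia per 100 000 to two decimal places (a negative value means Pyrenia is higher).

-4.52

Combined standard total = 3 019 100; weights = 0.2371, 0.2378, 0.1682, 0.2020, 0.1031, 0.0518.
Querova: 0.2371×3.0 + 0.2378×13.2 + 0.1682×26.8 + 0.2020×29.0 + 0.1031×79.4 + 0.0518×71.2 = 26.0921 per 100 000.
Pyrenia: 0.2371×4.0 + 0.2378×15.9 + 0.1682×33.2 + 0.2020×42.2 + 0.1031×74.7 + 0.0518×78.6 = 30.6126 per 100 000.
Difference = 26.0921 − 30.6126 = -4.5205.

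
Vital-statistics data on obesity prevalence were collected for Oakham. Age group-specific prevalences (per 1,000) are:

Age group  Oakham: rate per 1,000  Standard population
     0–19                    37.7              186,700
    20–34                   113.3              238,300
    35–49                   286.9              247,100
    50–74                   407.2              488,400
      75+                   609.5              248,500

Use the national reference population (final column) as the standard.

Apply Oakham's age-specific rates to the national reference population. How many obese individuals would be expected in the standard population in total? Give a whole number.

455268

Expected obese individuals = Σ (standard pop × age-specific rate ÷ 1,000)
= 186,700×37.7/1,000 + 238,300×113.3/1,000 + 247,100×286.9/1,000 + 488,400×407.2/1,000 + 248,500×609.5/1,000
= 7038.59 + 26999.39 + 70892.99 + 198876.48 + 151460.75 = 455268.20.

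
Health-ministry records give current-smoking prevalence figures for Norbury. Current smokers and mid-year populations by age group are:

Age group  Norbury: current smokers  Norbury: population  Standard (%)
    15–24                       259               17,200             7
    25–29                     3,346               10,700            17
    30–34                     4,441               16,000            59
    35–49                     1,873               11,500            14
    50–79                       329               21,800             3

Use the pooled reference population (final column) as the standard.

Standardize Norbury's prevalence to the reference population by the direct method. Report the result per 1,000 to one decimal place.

Age-specific rates per 1,000 for Norbury: 15.058, 312.710, 277.562, 162.870, 15.092.
Standard weights: 0.07, 0.17, 0.59, 0.14, 0.03.
Standardized rate: 0.0700×15.058 + 0.1700×312.710 + 0.5900×277.562 + 0.1400×162.870 + 0.0300×15.092 = 241.2312 per 1,000.

241.2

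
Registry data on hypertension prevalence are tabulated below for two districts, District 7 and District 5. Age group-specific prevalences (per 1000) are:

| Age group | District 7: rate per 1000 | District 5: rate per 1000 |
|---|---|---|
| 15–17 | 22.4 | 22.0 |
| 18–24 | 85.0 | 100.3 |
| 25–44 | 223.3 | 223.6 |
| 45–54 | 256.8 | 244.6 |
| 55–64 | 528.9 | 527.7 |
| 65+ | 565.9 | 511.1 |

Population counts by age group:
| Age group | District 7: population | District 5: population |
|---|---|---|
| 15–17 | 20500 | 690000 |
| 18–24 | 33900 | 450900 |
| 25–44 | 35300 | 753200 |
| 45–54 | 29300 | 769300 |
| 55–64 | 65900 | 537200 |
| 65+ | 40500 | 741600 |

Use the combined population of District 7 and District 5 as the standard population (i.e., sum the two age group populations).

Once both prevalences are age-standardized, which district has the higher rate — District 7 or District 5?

District 7

Combined standard total = 4167600; weights = 0.1705, 0.1163, 0.1892, 0.1916, 0.1447, 0.1877.
District 7: 0.1705×22.4 + 0.1163×85.0 + 0.1892×223.3 + 0.1916×256.8 + 0.1447×528.9 + 0.1877×565.9 = 287.8985 per 1000.
District 5: 0.1705×22.0 + 0.1163×100.3 + 0.1892×223.6 + 0.1916×244.6 + 0.1447×527.7 + 0.1877×511.1 = 276.8715 per 1000.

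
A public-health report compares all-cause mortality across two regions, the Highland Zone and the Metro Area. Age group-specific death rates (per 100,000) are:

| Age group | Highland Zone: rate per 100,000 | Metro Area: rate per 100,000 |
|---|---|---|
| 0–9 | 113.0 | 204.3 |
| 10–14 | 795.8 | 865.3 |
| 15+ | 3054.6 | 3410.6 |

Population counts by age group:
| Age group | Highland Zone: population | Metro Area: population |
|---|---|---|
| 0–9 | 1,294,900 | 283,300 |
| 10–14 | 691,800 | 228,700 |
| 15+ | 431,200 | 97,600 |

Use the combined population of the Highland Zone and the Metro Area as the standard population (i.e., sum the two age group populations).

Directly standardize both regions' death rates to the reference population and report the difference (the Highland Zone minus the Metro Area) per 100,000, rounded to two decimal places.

Combined standard total = 3,027,500; weights = 0.5213, 0.3040, 0.1747.
The Highland Zone: 0.5213×113.0 + 0.3040×795.8 + 0.1747×3054.6 = 834.3990 per 100,000.
The Metro Area: 0.5213×204.3 + 0.3040×865.3 + 0.1747×3410.6 = 965.3048 per 100,000.
Difference = 834.3990 − 965.3048 = -130.9058.

-130.91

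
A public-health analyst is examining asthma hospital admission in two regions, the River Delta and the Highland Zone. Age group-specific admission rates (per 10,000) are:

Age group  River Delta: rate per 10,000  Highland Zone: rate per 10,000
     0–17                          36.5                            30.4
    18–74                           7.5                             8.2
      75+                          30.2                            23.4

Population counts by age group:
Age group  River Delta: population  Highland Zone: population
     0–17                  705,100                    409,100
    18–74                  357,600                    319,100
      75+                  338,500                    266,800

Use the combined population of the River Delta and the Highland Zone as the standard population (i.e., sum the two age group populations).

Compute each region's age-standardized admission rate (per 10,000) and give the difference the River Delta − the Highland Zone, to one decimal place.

4.4

Combined standard total = 2,396,200; weights = 0.4650, 0.2824, 0.2526.
The River Delta: 0.4650×36.5 + 0.2824×7.5 + 0.2526×30.2 = 26.7188 per 10,000.
The Highland Zone: 0.4650×30.4 + 0.2824×8.2 + 0.2526×23.4 = 22.3623 per 10,000.
Difference = 26.7188 − 22.3623 = 4.3565.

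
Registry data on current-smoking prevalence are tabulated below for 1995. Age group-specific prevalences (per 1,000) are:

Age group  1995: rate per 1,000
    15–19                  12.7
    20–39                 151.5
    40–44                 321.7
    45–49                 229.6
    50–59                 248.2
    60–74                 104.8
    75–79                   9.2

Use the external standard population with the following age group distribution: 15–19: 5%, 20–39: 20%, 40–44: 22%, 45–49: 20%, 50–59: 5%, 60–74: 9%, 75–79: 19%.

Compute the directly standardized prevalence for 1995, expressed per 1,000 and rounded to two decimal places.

Standard weights: 0.05, 0.20, 0.22, 0.20, 0.05, 0.09, 0.19.
Standardized rate: 0.0500×12.7 + 0.2000×151.5 + 0.2200×321.7 + 0.2000×229.6 + 0.0500×248.2 + 0.0900×104.8 + 0.1900×9.2 = 171.2190 per 1,000.

171.22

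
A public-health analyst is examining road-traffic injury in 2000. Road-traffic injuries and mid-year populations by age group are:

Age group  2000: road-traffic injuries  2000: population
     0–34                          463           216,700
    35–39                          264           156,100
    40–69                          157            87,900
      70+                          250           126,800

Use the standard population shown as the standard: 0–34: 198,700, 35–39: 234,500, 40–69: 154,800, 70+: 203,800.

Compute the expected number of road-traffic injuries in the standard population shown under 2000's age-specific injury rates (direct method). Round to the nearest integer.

1499

Age-specific rates per 100,000 for 2000: 213.66, 169.12, 178.61, 197.16.
Expected road-traffic injuries = Σ (standard pop × age-specific rate ÷ 100,000)
= 198,700×213.66/100,000 + 234,500×169.12/100,000 + 154,800×178.61/100,000 + 203,800×197.16/100,000
= 424.54 + 396.59 + 276.49 + 401.81 = 1499.44.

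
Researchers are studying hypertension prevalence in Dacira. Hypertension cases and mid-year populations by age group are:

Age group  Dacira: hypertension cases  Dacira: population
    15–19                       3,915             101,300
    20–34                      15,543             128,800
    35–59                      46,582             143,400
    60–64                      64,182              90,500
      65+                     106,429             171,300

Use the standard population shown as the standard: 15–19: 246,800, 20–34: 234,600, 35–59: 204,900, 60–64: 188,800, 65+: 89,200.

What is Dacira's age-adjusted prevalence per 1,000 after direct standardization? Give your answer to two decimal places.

304.60

Age-specific rates per 1,000 for Dacira: 38.648, 120.675, 324.840, 709.193, 621.302.
Standard total = 964,300; weights = 0.2559, 0.2433, 0.2125, 0.1958, 0.0925.
Standardized rate: 0.2559×38.648 + 0.2433×120.675 + 0.2125×324.840 + 0.1958×709.193 + 0.0925×621.302 = 304.5983 per 1,000.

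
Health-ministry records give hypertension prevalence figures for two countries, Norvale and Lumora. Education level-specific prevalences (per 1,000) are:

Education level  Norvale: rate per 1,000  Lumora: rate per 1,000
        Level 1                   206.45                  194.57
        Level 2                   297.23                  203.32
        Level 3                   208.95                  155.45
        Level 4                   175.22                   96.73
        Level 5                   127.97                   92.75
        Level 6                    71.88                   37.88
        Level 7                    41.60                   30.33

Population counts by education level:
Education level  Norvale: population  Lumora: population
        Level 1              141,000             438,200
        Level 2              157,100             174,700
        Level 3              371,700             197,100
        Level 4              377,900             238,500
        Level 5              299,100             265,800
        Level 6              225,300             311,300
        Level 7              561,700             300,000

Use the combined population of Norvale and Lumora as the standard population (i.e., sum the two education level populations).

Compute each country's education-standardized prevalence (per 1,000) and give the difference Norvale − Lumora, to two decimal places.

Combined standard total = 4,059,400; weights = 0.1427, 0.0817, 0.1401, 0.1518, 0.1392, 0.1322, 0.2123.
Norvale: 0.1427×206.45 + 0.0817×297.23 + 0.1401×208.95 + 0.1518×175.22 + 0.1392×127.97 + 0.1322×71.88 + 0.2123×41.60 = 145.7755 per 1,000.
Lumora: 0.1427×194.57 + 0.0817×203.32 + 0.1401×155.45 + 0.1518×96.73 + 0.1392×92.75 + 0.1322×37.88 + 0.2123×30.33 = 105.2020 per 1,000.
Difference = 145.7755 − 105.2020 = 40.5734.

40.57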